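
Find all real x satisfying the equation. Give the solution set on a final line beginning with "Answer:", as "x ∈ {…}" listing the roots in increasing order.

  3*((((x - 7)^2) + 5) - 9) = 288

Step 1. [3*((((x - 7)^2) + 5) - 9) = 288] 3 out front; divide by 3. So div: (((x - 7)^2) + 5) - 9 = 96.
Step 2. [(((x - 7)^2) + 5) - 9 = 96] the outer -9 inverts by adding 9 ⇒ sub: ((x - 7)^2) + 5 = 105.
Step 3. [((x - 7)^2) + 5 = 105] 5 comes off first (subtract 5). So sub: (x - 7)^2 = 100.
Step 4. [(x - 7)^2 = 100] √ both sides: 100 ≥ 0 gives two branches, so sqrt: x - 7 = 10 or -10.
Step 5. [x - 7 = 10 or -10] 7 comes off first (add 7), so sub: x = 17 or -3.

Answer: x ∈ {-3, 17}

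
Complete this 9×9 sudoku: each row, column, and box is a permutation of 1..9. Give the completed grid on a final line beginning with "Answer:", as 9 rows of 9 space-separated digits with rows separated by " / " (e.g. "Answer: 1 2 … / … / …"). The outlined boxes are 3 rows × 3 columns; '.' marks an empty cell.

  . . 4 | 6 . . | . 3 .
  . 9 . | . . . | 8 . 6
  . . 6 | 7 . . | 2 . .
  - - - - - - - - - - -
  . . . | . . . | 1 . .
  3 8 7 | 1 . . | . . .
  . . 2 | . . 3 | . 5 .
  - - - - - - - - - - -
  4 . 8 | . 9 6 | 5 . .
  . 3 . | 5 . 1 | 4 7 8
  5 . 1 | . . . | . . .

Step 1. [r8c5∈{2}] r8c5 is down to just 2, so r8c5=2.
Step 2. [r3c5∈{1,3,4,5,8}] across row 3, 3 lands solely at r3c5 ⇒ r3c5=3.
Step 3. [r4c8∈{2,4,6,8,9}] r4c8 is the only open cell in col 8 admitting 8. So r4c8=8.
Step 4. [r4c9∈{2,3,4,7,9}] r4c9 is the only open cell in row 4 admitting 3, so r4c9=3.
Step 5. [r2c1∈{1,2,7}] row 2 places 7 nowhere but r2c1. So r2c1=7.
Step 6. [r1c1∈{1,2,8}] 2 has one home in col 1: r1c1 ⇒ r1c1=2.
Step 7. [r8c1∈{6,9}] 6 has one home in row 8: r8c1. So r8c1=6.
Step 8. [r4c1∈{9}] r4c1's peers cover all but 9 ⇒ r4c1=9.
Step 9. [r6c4∈{4,8,9}] across col 4, 9 lands solely at r6c4, so r6c4=9.
Step 10. [r6c5∈{4,6,7,8}] across row 6, 8 lands solely at r6c5, so r6c5=8.
Step 11. [r4c3∈{5}] r4c3 is down to just 5, so r4c3=5.
Step 12. [r1c6∈{5,8,9}] r1c6 is the only open cell in row 1 admitting 8. So r1c6=8.
Step 13. [r3c6∈{4,5,9}] 9 has one home in col 6: r3c6, so r3c6=9.
Step 14. [r9c7∈{3,6,9}] 3 has one home in col 7: r9c7, so r9c7=3.
Step 15. [r9c8∈{2,6,9}] row 9 places 6 nowhere but r9c8. So r9c8=6.
Step 16. [r5c8∈{2,4,9}] col 8 places 9 nowhere but r5c8. So r5c8=9.
Step 17. [r5c9∈{2,4}] r5c9 is the only open cell in box 6 admitting 2, so r5c9=2.
Step 18. [r6c9∈{4,7}] across box 6, 4 lands solely at r6c9 ⇒ r6c9=4.
Step 19. [r1c9∈{1,5,7,9}] in col 9, 7 fits only at r1c9 ⇒ r1c9=7.
Step 20. [r4c2∈{4,6}] 4 has one home in col 2: r4c2. So r4c2=4.
Step 21. [r6c1∈{1}] r6c1 has the single candidate 1, so r6c1=1.
Step 22. [r7c8∈{1,2}] 2 has one home in col 8: r7c8. So r7c8=2.
Step 23. [r5c7∈{6}] r5c7 is down to just 6, so r5c7=6.
Step 24. [r4c4∈{2}] only 2 remains possible at r4c4 ⇒ r4c4=2.
Step 25. [r2c4∈{4}] nothing but 4 survives at r2c4. So r2c4=4.
Step 26. [r2c8∈{1}] nothing but 1 survives at r2c8, so r2c8=1.
Step 27. [r2c5∈{5}] r2c5's peers cover all but 5, so r2c5=5.
Step 28. [r1c2∈{1,5}] 5 has one home in row 1: r1c2, so r1c2=5.
Step 29. [r4c6∈{7}] r4c6 is down to just 7, so r4c6=7.
Step 30. [r5c5∈{4}] r5c5 is down to just 4 ⇒ r5c5=4.
Step 31. [r9c5∈{7}] only 7 remains possible at r9c5, so r9c5=7.
Step 32. [r3c1∈{8}] r3c1 is down to just 8. So r3c1=8.
Step 33. [r7c4∈{3}] r7c4's peers cover all but 3, so r7c4=3.
Step 34. [r2c6∈{2}] only 2 remains possible at r2c6 ⇒ r2c6=2.
Step 35. [r9c4∈{8}] nothing but 8 survives at r9c4. So r9c4=8.
Step 36. [r7c9∈{1}] only 1 remains possible at r7c9 ⇒ r7c9=1.
Step 37. [r8c3∈{9}] r8c3 is down to just 9. So r8c3=9.
Step 38. [r1c7∈{9}] only 9 remains possible at r1c7. So r1c7=9.
Step 39. [r9c6∈{4}] r9c6 has the single candidate 4, so r9c6=4.
Step 40. [r7c2∈{7}] only 7 remains possible at r7c2 ⇒ r7c2=7.
Step 41. [r3c8∈{4}] r3c8's peers cover all but 4. So r3c8=4.
Step 42. [r4c5∈{6}] nothing but 6 survives at r4c5 ⇒ r4c5=6.
Step 43. [r9c9∈{9}] nothing but 9 survives at r9c9. So r9c9=9.
Step 44. [r6c7∈{7}] only 7 remains possible at r6c7. So r6c7=7.
Step 45. [r2c3∈{3}] nothing but 3 survives at r2c3 ⇒ r2c3=3.
Step 46. [r3c9∈{5}] only 5 remains possible at r3c9, so r3c9=5.
Step 47. [r5c6∈{5}] r5c6 is down to just 5, so r5c6=5.
Step 48. [r3c2∈{1}] r3c2 is down to just 1 ⇒ r3c2=1.
Step 49. [r9c2∈{2}] r9c2's peers cover all but 2 ⇒ r9c2=2.
Step 50. [r1c5∈{1}] r1c5's peers cover all but 1, so r1c5=1.
Step 51. [r6c2∈{6}] nothing but 6 survives at r6c2 ⇒ r6c2=6.

Answer: 2 5 4 6 1 8 9 3 7 / 7 9 3 4 5 2 8 1 6 / 8 1 6 7 3 9 2 4 5 / 9 4 5 2 6 7 1 8 3 / 3 8 7 1 4 5 6 9 2 / 1 6 2 9 8 3 7 5 4 / 4 7 8 3 9 6 5 2 1 / 6 3 9 5 2 1 4 7 8 / 5 2 1 8 7 4 3 6 9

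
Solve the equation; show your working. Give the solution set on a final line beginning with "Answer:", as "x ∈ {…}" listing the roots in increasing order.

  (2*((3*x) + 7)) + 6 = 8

Step 1. [(2*((3*x) + 7)) + 6 = 8] 2 divides every term; factor it out, so factor: ((3*x) + 7) + 3 = 4.
Step 2. [((3*x) + 7) + 3 = 4] 3 comes off first (subtract 3). So sub: (3*x) + 7 = 1.
Step 3. [(3*x) + 7 = 1] the outer +7 inverts by subtracting 7. So sub: 3*x = -6.
Step 4. [3*x = -6] leading coefficient 3: divide by 3. So div: x = -2.

Answer: x ∈ {-2}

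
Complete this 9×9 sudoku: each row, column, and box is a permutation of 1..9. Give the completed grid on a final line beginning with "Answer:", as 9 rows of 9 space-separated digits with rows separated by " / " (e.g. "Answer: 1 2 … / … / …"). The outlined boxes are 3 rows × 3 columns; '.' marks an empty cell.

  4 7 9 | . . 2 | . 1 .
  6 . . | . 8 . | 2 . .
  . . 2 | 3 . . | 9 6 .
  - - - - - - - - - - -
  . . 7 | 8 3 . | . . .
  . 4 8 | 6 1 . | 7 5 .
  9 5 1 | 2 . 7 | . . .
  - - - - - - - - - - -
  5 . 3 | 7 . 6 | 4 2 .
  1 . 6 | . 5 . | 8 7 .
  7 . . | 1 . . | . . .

Step 1. [r7c5∈{9}] r7c5's peers cover all but 9 ⇒ r7c5=9.
Step 2. [r6c5∈{4}] r6c5 has the single candidate 4. So r6c5=4.
Step 3. [r1c4∈{5}] nothing but 5 survives at r1c4 ⇒ r1c4=5.
Step 4. [r1c7∈{3}] r1c7 is down to just 3 ⇒ r1c7=3.
Step 5. [r2c8∈{4}] only 4 remains possible at r2c8 ⇒ r2c8=4.
Step 6. [r4c8∈{9}] r4c8 is down to just 9. So r4c8=9.
Step 7. [r6c7∈{6}] r6c7 is down to just 6, so r6c7=6.
Step 8. [r3c9∈{5,7,8}] 5 has one home in row 3: r3c9, so r3c9=5.
Step 9. [r9c8∈{3}] r9c8's peers cover all but 3. So r9c8=3.
Step 10. [r8c2∈{2,9}] across row 8, 2 lands solely at r8c2 ⇒ r8c2=2.
Step 11. [r3c6∈{1,4}] in row 3, 4 fits only at r3c6 ⇒ r3c6=4.
Step 12. [r5c1∈{2,3}] col 1 places 3 nowhere but r5c1. So r5c1=3.
Step 13. [r9c2∈{8,9}] 9 has one home in col 2: r9c2 ⇒ r9c2=9.
Step 14. [r3c2∈{1,8}] r3c2 is the only open cell in row 3 admitting 1, so r3c2=1.
Step 15. [r4c9∈{1,2,4}] r4c9 is the only open cell in row 4 admitting 4, so r4c9=4.
Step 16. [r2c4∈{9}] r2c4's peers cover all but 9. So r2c4=9.
Step 17. [r1c9∈{8}] r1c9 has the single candidate 8. So r1c9=8.
Step 18. [r2c9∈{7}] r2c9 is down to just 7, so r2c9=7.
Step 19. [r2c3∈{5}] r2c3 has the single candidate 5. So r2c3=5.
Step 20. [r7c2∈{8}] r7c2 has the single candidate 8. So r7c2=8.
Step 21. [r9c5∈{2}] r9c5's peers cover all but 2. So r9c5=2.
Step 22. [r7c9∈{1}] only 1 remains possible at r7c9, so r7c9=1.
Step 23. [r4c1∈{2}] r4c1 is down to just 2, so r4c1=2.
Step 24. [r9c3∈{4}] only 4 remains possible at r9c3 ⇒ r9c3=4.
Step 25. [r2c6∈{1}] r2c6's peers cover all but 1 ⇒ r2c6=1.
Step 26. [r8c4∈{4}] r8c4 is down to just 4, so r8c4=4.
Step 27. [r8c6∈{3}] nothing but 3 survives at r8c6, so r8c6=3.
Step 28. [r3c5∈{7}] nothing but 7 survives at r3c5, so r3c5=7.
Step 29. [r4c6∈{5}] r4c6's peers cover all but 5, so r4c6=5.
Step 30. [r1c5∈{6}] nothing but 6 survives at r1c5, so r1c5=6.
Step 31. [r9c9∈{6}] r9c9 is down to just 6 ⇒ r9c9=6.
Step 32. [r6c8∈{8}] r6c8 has the single candidate 8. So r6c8=8.
Step 33. [r8c9∈{9}] r8c9's peers cover all but 9 ⇒ r8c9=9.
Step 34. [r3c1∈{8}] r3c1 has the single candidate 8 ⇒ r3c1=8.
Step 35. [r9c6∈{8}] only 8 remains possible at r9c6 ⇒ r9c6=8.
Step 36. [r4c7∈{1}] only 1 remains possible at r4c7. So r4c7=1.
Step 37. [r9c7∈{5}] r9c7 is down to just 5, so r9c7=5.
Step 38. [r6c9∈{3}] r6c9 has the single candidate 3, so r6c9=3.
Step 39. [r2c2∈{3}] r2c2 is down to just 3 ⇒ r2c2=3.
Step 40. [r4c2∈{6}] r4c2's peers cover all but 6 ⇒ r4c2=6.
Step 41. [r5c9∈{2}] r5c9 is down to just 2 ⇒ r5c9=2.
Step 42. [r5c6∈{9}] nothing but 9 survives at r5c6. So r5c6=9.

Answer: 4 7 9 5 6 2 3 1 8 / 6 3 5 9 8 1 2 4 7 / 8 1 2 3 7 4 9 6 5 / 2 6 7 8 3 5 1 9 4 / 3 4 8 6 1 9 7 5 2 / 9 5 1 2 4 7 6 8 3 / 5 8 3 7 9 6 4 2 1 / 1 2 6 4 5 3 8 7 9 / 7 9 4 1 2 8 5 3 6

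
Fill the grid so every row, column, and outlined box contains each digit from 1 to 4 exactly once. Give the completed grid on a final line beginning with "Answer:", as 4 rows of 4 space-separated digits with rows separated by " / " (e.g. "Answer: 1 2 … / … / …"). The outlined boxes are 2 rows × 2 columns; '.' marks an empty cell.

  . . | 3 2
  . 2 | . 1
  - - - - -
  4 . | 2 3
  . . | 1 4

Step 1. [r4c1∈{2,3}] 2 has one home in row 4: r4c1, so r4c1=2.
Step 2. [r1c2∈{1,4}] row 1 places 4 nowhere but r1c2, so r1c2=4.
Step 3. [r2c3∈{4}] only 4 remains possible at r2c3. So r2c3=4.
Step 4. [r1c1∈{1}] only 1 remains possible at r1c1, so r1c1=1.
Step 5. [r3c2∈{1}] r3c2 is down to just 1. So r3c2=1.
Step 6. [r2c1∈{3}] r2c1's peers cover all but 3. So r2c1=3.
Step 7. [r4c2∈{3}] r4c2 is down to just 3. So r4c2=3.

Answer: 1 4 3 2 / 3 2 4 1 / 4 1 2 3 / 2 3 1 4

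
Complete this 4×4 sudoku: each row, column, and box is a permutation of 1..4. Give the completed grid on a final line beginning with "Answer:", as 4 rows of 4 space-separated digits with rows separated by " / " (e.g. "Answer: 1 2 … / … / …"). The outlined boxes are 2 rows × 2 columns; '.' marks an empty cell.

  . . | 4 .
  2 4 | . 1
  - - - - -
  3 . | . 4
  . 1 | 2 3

Step 1. [r2c3∈{3}] only 3 remains possible at r2c3, so r2c3=3.
Step 2. [r1c2∈{3}] nothing but 3 survives at r1c2, so r1c2=3.
Step 3. [r1c1∈{1}] r1c1's peers cover all but 1. So r1c1=1.
Step 4. [r1c4∈{2}] nothing but 2 survives at r1c4, so r1c4=2.
Step 5. [r3c2∈{2}] only 2 remains possible at r3c2, so r3c2=2.
Step 6. [r4c1∈{4}] r4c1 is down to just 4. So r4c1=4.
Step 7. [r3c3∈{1}] r3c3 has the single candidate 1, so r3c3=1.

Answer: 1 3 4 2 / 2 4 3 1 / 3 2 1 4 / 4 1 2 3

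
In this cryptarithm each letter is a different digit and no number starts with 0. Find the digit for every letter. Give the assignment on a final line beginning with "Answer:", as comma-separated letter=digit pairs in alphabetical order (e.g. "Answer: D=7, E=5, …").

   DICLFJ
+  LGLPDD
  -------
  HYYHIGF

Step 1. [col 1: J + D ≡ F (mod 10)] several values work for D in column 1 (J + D ≡ F (mod 10), carry-in 0); try D=4. So D=4.
Step 2. [col 1: J + D ≡ F (mod 10)] J=6 is one option consistent with column 1 (J + D ≡ F (mod 10), carry-in 0) — take it ⇒ J=6.
Step 3. [col 1: J + D ≡ F (mod 10)] from column 1 (J=6, D=4, carry-in 0, digits 4,6 already taken and all letters distinct): F must equal 0 ⇒ F=0.
Step 4. [H] the sum has 7 digits but both addends have 6; that extra leading digit H is the final carry, namely 1, so H=1.
Step 5. [col 2: F + D ≡ G (mod 10)] column 2: given F=0, D=4, carry-in 1, and digits 0,1,4,6 already taken and all letters distinct, F+D≡G (mod 10) forces G=5 ⇒ G=5.
Step 6. [col 3: L + P ≡ I (mod 10)] several values work for I in column 3 (L + P ≡ I (mod 10), carry-in 0); try I=7. So I=7.
Step 7. [col 3: L + P ≡ I (mod 10)] several values work for L in column 3 (L + P ≡ I (mod 10), carry-in 0); try L=8, so L=8.
Step 8. [col 3: L + P ≡ I (mod 10)] column 3: given L=8, I=7, carry-in 0, and digits 0,1,4,5,6,7,8 already taken and all letters distinct, L+P≡I (mod 10) forces P=9. So P=9.
Step 9. [col 4: C + L ≡ H (mod 10)] column 4: given L=8, H=1, carry-in 1, and digits 0,1,4,5,6,7,8,9 already taken and all letters distinct, C+L≡H (mod 10) forces C=2, so C=2.
Step 10. [col 5: I + G ≡ Y (mod 10)] in column 5 we have I+G≡Y with carry-in 1; given I=7, G=5 and digits 0,1,2,4,5,6,7,8,9 already taken and all letters distinct, that pins Y to 3 ⇒ Y=3.

Answer: C=2, D=4, F=0, G=5, H=1, I=7, J=6, L=8, P=9, Y=3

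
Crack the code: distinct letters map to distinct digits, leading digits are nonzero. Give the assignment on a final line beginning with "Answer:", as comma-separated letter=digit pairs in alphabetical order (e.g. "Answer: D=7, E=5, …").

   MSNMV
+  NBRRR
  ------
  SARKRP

Step 1. [col 1: V + R ≡ P (mod 10)] V=6 is one option consistent with column 1 (V + R ≡ P (mod 10), carry-in 0) — take it ⇒ V=6.
Step 2. [col 1: V + R ≡ P (mod 10)] several values work for R in column 1 (V + R ≡ P (mod 10), carry-in 0); try R=4 ⇒ R=4.
Step 3. [col 1: V + R ≡ P (mod 10)] from column 1 (V=6, R=4, carry-in 0, digits 4,6 already taken and all letters distinct): P must equal 0. So P=0.
Step 4. [S] S is the leading digit of a 6-digit sum of two 5-digit numbers; the final carry is exactly 1 ⇒ S=1.
Step 5. [col 2: M + R ≡ R (mod 10)] in column 2 we have M+R≡R with carry-in 1; given R=4 and digits 0,1,4,6 already taken and all letters distinct, that pins M to 9, so M=9.
Step 6. [col 3: N + R ≡ K (mod 10)] several values work for N in column 3 (N + R ≡ K (mod 10), carry-in 1); try N=8 ⇒ N=8.
Step 7. [col 3: N + R ≡ K (mod 10)] column 3 reads N+R+carry(1)=K with N=8, R=4; with digits 0,1,4,6,8,9 already taken and all letters distinct, the only value for K is 3 ⇒ K=3.
Step 8. [col 4: S + B ≡ R (mod 10)] in column 4 we have S+B≡R with carry-in 1; given S=1, R=4 and digits 0,1,3,4,6,8,9 already taken and all letters distinct, that pins B to 2. So B=2.
Step 9. [col 5: M + N ≡ A (mod 10)] column 5: given M=9, N=8, carry-in 0, and digits 0,1,2,3,4,6,8,9 already taken and all letters distinct, M+N≡A (mod 10) forces A=7. So A=7.

Answer: A=7, B=2, K=3, M=9, N=8, P=0, R=4, S=1, V=6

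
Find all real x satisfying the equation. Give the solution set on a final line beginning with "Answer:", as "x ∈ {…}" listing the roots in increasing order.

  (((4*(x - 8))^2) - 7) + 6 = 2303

Step 1. [(((4*(x - 8))^2) - 7) + 6 = 2303] peel the +6: subtract 6 from each side ⇒ sub: ((4*(x - 8))^2) - 7 = 2297.
Step 2. [((4*(x - 8))^2) - 7 = 2297] the outer -7 inverts by adding 7, so sub: (4*(x - 8))^2 = 2304.
Step 3. [(4*(x - 8))^2 = 2304] √ both sides: 2304 ≥ 0 gives two branches ⇒ sqrt: 4*(x - 8) = 48 or -48.
Step 4. [4*(x - 8) = 48 or -48] LHS = 4·(…); ÷4 both sides ⇒ div: x - 8 = 12 or -12.
Step 5. [x - 8 = 12 or -12] -8 is outermost — add 8 both sides. So sub: x = 20 or -4.

Answer: x ∈ {-4, 20}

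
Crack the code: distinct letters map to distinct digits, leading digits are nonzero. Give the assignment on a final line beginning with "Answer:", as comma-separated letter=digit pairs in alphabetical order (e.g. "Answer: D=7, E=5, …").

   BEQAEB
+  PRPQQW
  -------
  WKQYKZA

Step 1. [col 1: B + W ≡ A (mod 10)] no forcing yet in column 1 (carry-in 0); A=8 is free and consistent — try it. So A=8.
Step 2. [col 1: B + W ≡ A (mod 10)] no forcing yet in column 1 (carry-in 0); B=7 is free and consistent — try it, so B=7.
Step 3. [col 1: B + W ≡ A (mod 10)] column 1 reads B+W+carry(0)=A with B=7, A=8; with digits 7,8 already taken and all letters distinct, the only value for W is 1. So W=1.
Step 4. [col 2: E + Q ≡ Z (mod 10)] Z=9 is one option consistent with column 2 (E + Q ≡ Z (mod 10), carry-in 0) — take it. So Z=9.
Step 5. [col 2: E + Q ≡ Z (mod 10)] no forcing yet in column 2 (carry-in 0); Q=5 is free and consistent — try it, so Q=5.
Step 6. [col 2: E + Q ≡ Z (mod 10)] from column 2 (Q=5, Z=9, carry-in 0, digits 1,5,7,8,9 already taken and all letters distinct): E must equal 4 ⇒ E=4.
Step 7. [col 3: A + Q ≡ K (mod 10)] in column 3 we have A+Q≡K with carry-in 0; given A=8, Q=5 and digits 1,4,5,7,8,9 already taken and all letters distinct, that pins K to 3, so K=3.
Step 8. [col 4: Q + P ≡ Y (mod 10)] several values work for P in column 4 (Q + P ≡ Y (mod 10), carry-in 1); try P=6, so P=6.
Step 9. [col 4: Q + P ≡ Y (mod 10)] column 4: given Q=5, P=6, carry-in 1, and digits 1,3,4,5,6,7,8,9 already taken and all letters distinct, Q+P≡Y (mod 10) forces Y=2 ⇒ Y=2.
Step 10. [col 5: E + R ≡ Q (mod 10)] column 5 reads E+R+carry(1)=Q with E=4, Q=5; with digits 1,2,3,4,5,6,7,8,9 already taken and all letters distinct, the only value for R is 0, so R=0.

Answer: A=8, B=7, E=4, K=3, P=6, Q=5, R=0, W=1, Y=2, Z=9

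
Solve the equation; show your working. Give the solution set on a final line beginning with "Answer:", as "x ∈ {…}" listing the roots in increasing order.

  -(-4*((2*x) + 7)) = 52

Step 1. [-(-4*((2*x) + 7)) = 52] leading − — multiply by −1. So neg: -4*((2*x) + 7) = -52.
Step 2. [-4*((2*x) + 7) = -52] -4·(inner) — divide through by -4 ⇒ div: (2*x) + 7 = 13.
Step 3. [(2*x) + 7 = 13] 7 comes off first (subtract 7), so sub: 2*x = 6.
Step 4. [2*x = 6] 2 out front; divide by 2, so div: x = 3.

Answer: x ∈ {3}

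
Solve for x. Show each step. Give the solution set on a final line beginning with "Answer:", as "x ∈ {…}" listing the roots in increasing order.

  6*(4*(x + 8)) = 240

Step 1. [6*(4*(x + 8)) = 240] leading coefficient 6: divide by 6 ⇒ div: 4*(x + 8) = 40.
Step 2. [4*(x + 8) = 40] LHS = 4·(…); ÷4 both sides, so div: x + 8 = 10.
Step 3. [x + 8 = 10] subtract 8: x sits inside (… + 8), so sub: x = 2.

Answer: x ∈ {2}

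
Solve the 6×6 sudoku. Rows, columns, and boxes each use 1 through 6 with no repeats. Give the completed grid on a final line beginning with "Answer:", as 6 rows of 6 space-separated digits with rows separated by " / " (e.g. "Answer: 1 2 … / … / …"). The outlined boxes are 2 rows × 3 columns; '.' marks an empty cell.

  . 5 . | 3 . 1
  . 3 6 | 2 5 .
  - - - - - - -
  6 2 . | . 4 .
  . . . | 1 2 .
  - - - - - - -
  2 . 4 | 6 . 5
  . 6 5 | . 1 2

Step 1. [r4c3∈{3}] nothing but 3 survives at r4c3 ⇒ r4c3=3.
Step 2. [r1c1∈{4}] r1c1 is down to just 4 ⇒ r1c1=4.
Step 3. [r6c4∈{4}] r6c4's peers cover all but 4 ⇒ r6c4=4.
Step 4. [r3c6∈{3}] nothing but 3 survives at r3c6 ⇒ r3c6=3.
Step 5. [r1c5∈{6}] r1c5 has the single candidate 6. So r1c5=6.
Step 6. [r4c2∈{4}] only 4 remains possible at r4c2. So r4c2=4.
Step 7. [r2c1∈{1}] r2c1 has the single candidate 1, so r2c1=1.
Step 8. [r5c5∈{3}] r5c5 is down to just 3, so r5c5=3.
Step 9. [r5c2∈{1}] nothing but 1 survives at r5c2. So r5c2=1.
Step 10. [r2c6∈{4}] nothing but 4 survives at r2c6. So r2c6=4.
Step 11. [r3c4∈{5}] only 5 remains possible at r3c4, so r3c4=5.
Step 12. [r6c1∈{3}] r6c1's peers cover all but 3 ⇒ r6c1=3.
Step 13. [r4c6∈{6}] only 6 remains possible at r4c6, so r4c6=6.
Step 14. [r3c3∈{1}] r3c3 is down to just 1 ⇒ r3c3=1.
Step 15. [r1c3∈{2}] r1c3's peers cover all but 2 ⇒ r1c3=2.
Step 16. [r4c1∈{5}] r4c1's peers cover all but 5. So r4c1=5.

Answer: 4 5 2 3 6 1 / 1 3 6 2 5 4 / 6 2 1 5 4 3 / 5 4 3 1 2 6 / 2 1 4 6 3 5 / 3 6 5 4 1 2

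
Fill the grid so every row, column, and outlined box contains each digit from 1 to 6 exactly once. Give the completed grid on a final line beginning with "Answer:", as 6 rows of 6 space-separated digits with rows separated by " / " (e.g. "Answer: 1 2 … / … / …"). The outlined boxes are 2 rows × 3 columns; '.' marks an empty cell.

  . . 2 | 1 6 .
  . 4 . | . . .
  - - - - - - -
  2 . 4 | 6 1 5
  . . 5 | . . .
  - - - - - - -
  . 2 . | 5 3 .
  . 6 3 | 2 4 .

Step 1. [r5c3∈{1}] r5c3 is down to just 1 ⇒ r5c3=1.
Step 2. [r2c1∈{1,3,5,6}] across row 2, 1 lands solely at r2c1. So r2c1=1.
Step 3. [r2c4∈{3}] r2c4's peers cover all but 3 ⇒ r2c4=3.
Step 4. [r4c6∈{2,3,4}] in col 6, 3 fits only at r4c6, so r4c6=3.
Step 5. [r1c1∈{3,5}] 3 has one home in col 1: r1c1, so r1c1=3.
Step 6. [r2c5∈{2,5}] in row 2, 5 fits only at r2c5 ⇒ r2c5=5.
Step 7. [r6c1∈{5}] nothing but 5 survives at r6c1 ⇒ r6c1=5.
Step 8. [r4c1∈{6}] r4c1's peers cover all but 6. So r4c1=6.
Step 9. [r4c4∈{4}] r4c4 is down to just 4. So r4c4=4.
Step 10. [r5c6∈{6}] r5c6 has the single candidate 6. So r5c6=6.
Step 11. [r2c6∈{2}] r2c6 has the single candidate 2, so r2c6=2.
Step 12. [r4c5∈{2}] r4c5 has the single candidate 2. So r4c5=2.
Step 13. [r2c3∈{6}] r2c3's peers cover all but 6, so r2c3=6.
Step 14. [r5c1∈{4}] r5c1 has the single candidate 4 ⇒ r5c1=4.
Step 15. [r6c6∈{1}] r6c6's peers cover all but 1. So r6c6=1.
Step 16. [r1c6∈{4}] nothing but 4 survives at r1c6 ⇒ r1c6=4.
Step 17. [r1c2∈{5}] r1c2 is down to just 5, so r1c2=5.
Step 18. [r3c2∈{3}] nothing but 3 survives at r3c2. So r3c2=3.
Step 19. [r4c2∈{1}] only 1 remains possible at r4c2, so r4c2=1.

Answer: 3 5 2 1 6 4 / 1 4 6 3 5 2 / 2 3 4 6 1 5 / 6 1 5 4 2 3 / 4 2 1 5 3 6 / 5 6 3 2 4 1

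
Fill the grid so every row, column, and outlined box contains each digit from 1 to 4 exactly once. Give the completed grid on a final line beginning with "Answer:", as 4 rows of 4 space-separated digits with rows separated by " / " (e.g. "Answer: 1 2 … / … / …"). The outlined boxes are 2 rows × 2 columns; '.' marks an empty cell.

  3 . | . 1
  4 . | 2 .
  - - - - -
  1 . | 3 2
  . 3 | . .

Step 1. [r4c3∈{1,4}] across row 4, 1 lands solely at r4c3 ⇒ r4c3=1.
Step 2. [r2c2∈{1}] r2c2 has the single candidate 1 ⇒ r2c2=1.
Step 3. [r1c2∈{2}] r1c2 is down to just 2. So r1c2=2.
Step 4. [r4c4∈{4}] r4c4's peers cover all but 4, so r4c4=4.
Step 5. [r3c2∈{4}] only 4 remains possible at r3c2. So r3c2=4.
Step 6. [r1c3∈{4}] r1c3 has the single candidate 4 ⇒ r1c3=4.
Step 7. [r4c1∈{2}] r4c1 is down to just 2 ⇒ r4c1=2.
Step 8. [r2c4∈{3}] r2c4 has the single candidate 3. So r2c4=3.

Answer: 3 2 4 1 / 4 1 2 3 / 1 4 3 2 / 2 3 1 4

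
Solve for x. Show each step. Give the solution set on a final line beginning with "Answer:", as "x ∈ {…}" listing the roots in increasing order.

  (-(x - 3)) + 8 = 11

Step 1. [(-(x - 3)) + 8 = 11] peel the +8: subtract 8 from each side. So sub: -(x - 3) = 3.
Step 2. [-(x - 3) = 3] leading − — multiply by −1 ⇒ neg: x - 3 = -3.
Step 3. [x - 3 = -3] peel the -3: add 3 from each side ⇒ sub: x = 0.

Answer: x ∈ {0}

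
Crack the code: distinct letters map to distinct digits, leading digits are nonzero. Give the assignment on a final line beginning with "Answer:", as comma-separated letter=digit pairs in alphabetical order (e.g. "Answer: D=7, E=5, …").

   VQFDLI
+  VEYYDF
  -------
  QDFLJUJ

Step 1. [col 1: I + F ≡ J (mod 10)] I=3 is one option consistent with column 1 (I + F ≡ J (mod 10), carry-in 0) — take it. So I=3.
Step 2. [col 1: I + F ≡ J (mod 10)] no forcing yet in column 1 (carry-in 0); F=7 is free and consistent — try it, so F=7.
Step 3. [Q] the sum has 7 digits but both addends have 6; that extra leading digit Q is the final carry, namely 1 ⇒ Q=1.
Step 4. [col 1: I + F ≡ J (mod 10)] column 1: given I=3, F=7, carry-in 0, and digits 1,3,7 already taken and all letters distinct, I+F≡J (mod 10) forces J=0 ⇒ J=0.
Step 5. [col 2: L + D ≡ U (mod 10)] several values work for L in column 2 (L + D ≡ U (mod 10), carry-in 1); try L=2. So L=2.
Step 6. [col 2: L + D ≡ U (mod 10)] several values work for U in column 2 (L + D ≡ U (mod 10), carry-in 1); try U=9, so U=9.
Step 7. [col 2: L + D ≡ U (mod 10)] column 2: given L=2, U=9, carry-in 1, and digits 0,1,2,3,7,9 already taken and all letters distinct, L+D≡U (mod 10) forces D=6, so D=6.
Step 8. [col 3: D + Y ≡ J (mod 10)] column 3: given D=6, J=0, carry-in 0, and digits 0,1,2,3,6,7,9 already taken and all letters distinct, D+Y≡J (mod 10) forces Y=4 ⇒ Y=4.
Step 9. [col 5: Q + E ≡ F (mod 10)] column 5: given Q=1, F=7, carry-in 1, and digits 0,1,2,3,4,6,7,9 already taken and all letters distinct, Q+E≡F (mod 10) forces E=5 ⇒ E=5.
Step 10. [col 6: V + V ≡ D (mod 10)] from column 6 (D=6, carry-in 0, digits 0,1,2,3,4,5,6,7,9 already taken and all letters distinct): V must equal 8. So V=8.

Answer: D=6, E=5, F=7, I=3, J=0, L=2, Q=1, U=9, V=8, Y=4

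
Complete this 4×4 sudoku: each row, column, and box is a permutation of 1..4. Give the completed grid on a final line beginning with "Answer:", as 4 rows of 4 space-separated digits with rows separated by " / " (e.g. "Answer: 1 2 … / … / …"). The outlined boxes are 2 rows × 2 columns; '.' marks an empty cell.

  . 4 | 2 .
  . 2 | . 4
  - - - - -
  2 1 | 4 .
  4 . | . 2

Step 1. [r1c4∈{1,3}] in col 4, 1 fits only at r1c4. So r1c4=1.
Step 2. [r2c3∈{3}] only 3 remains possible at r2c3 ⇒ r2c3=3.
Step 3. [r1c1∈{3}] r1c1's peers cover all but 3 ⇒ r1c1=3.
Step 4. [r3c4∈{3}] r3c4 has the single candidate 3 ⇒ r3c4=3.
Step 5. [r4c2∈{3}] r4c2 is down to just 3. So r4c2=3.
Step 6. [r4c3∈{1}] r4c3 is down to just 1 ⇒ r4c3=1.
Step 7. [r2c1∈{1}] nothing but 1 survives at r2c1 ⇒ r2c1=1.

Answer: 3 4 2 1 / 1 2 3 4 / 2 1 4 3 / 4 3 1 2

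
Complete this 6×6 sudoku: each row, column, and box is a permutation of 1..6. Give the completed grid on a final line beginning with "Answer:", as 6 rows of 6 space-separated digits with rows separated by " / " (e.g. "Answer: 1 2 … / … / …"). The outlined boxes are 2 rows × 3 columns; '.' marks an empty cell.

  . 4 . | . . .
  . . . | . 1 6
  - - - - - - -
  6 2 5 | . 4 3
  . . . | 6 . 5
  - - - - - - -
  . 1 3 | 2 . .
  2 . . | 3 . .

Step 1. [r1c4∈{5}] r1c4's peers cover all but 5 ⇒ r1c4=5.
Step 2. [r6c2∈{5,6}] 6 has one home in col 2: r6c2. So r6c2=6.
Step 3. [r5c1∈{4,5}] 5 has one home in box 5: r5c1. So r5c1=5.
Step 4. [r2c1∈{3}] r2c1's peers cover all but 3. So r2c1=3.
Step 5. [r1c6∈{2}] r1c6's peers cover all but 2 ⇒ r1c6=2.
Step 6. [r4c1∈{1,4}] r4c1 is the only open cell in col 1 admitting 4, so r4c1=4.
Step 7. [r4c3∈{1}] nothing but 1 survives at r4c3, so r4c3=1.
Step 8. [r6c6∈{1,4}] across row 6, 1 lands solely at r6c6 ⇒ r6c6=1.
Step 9. [r6c3∈{4}] r6c3's peers cover all but 4 ⇒ r6c3=4.
Step 10. [r1c1∈{1}] r1c1 has the single candidate 1. So r1c1=1.
Step 11. [r3c4∈{1}] r3c4's peers cover all but 1. So r3c4=1.
Step 12. [r2c4∈{4}] r2c4 is down to just 4 ⇒ r2c4=4.
Step 13. [r6c5∈{5}] r6c5 is down to just 5 ⇒ r6c5=5.
Step 14. [r5c6∈{4}] r5c6's peers cover all but 4 ⇒ r5c6=4.
Step 15. [r2c2∈{5}] r2c2 has the single candidate 5 ⇒ r2c2=5.
Step 16. [r5c5∈{6}] r5c5's peers cover all but 6, so r5c5=6.
Step 17. [r2c3∈{2}] r2c3's peers cover all but 2. So r2c3=2.
Step 18. [r4c2∈{3}] r4c2 has the single candidate 3, so r4c2=3.
Step 19. [r4c5∈{2}] only 2 remains possible at r4c5 ⇒ r4c5=2.
Step 20. [r1c3∈{6}] r1c3 has the single candidate 6 ⇒ r1c3=6.
Step 21. [r1c5∈{3}] only 3 remains possible at r1c5, so r1c5=3.

Answer: 1 4 6 5 3 2 / 3 5 2 4 1 6 / 6 2 5 1 4 3 / 4 3 1 6 2 5 / 5 1 3 2 6 4 / 2 6 4 3 5 1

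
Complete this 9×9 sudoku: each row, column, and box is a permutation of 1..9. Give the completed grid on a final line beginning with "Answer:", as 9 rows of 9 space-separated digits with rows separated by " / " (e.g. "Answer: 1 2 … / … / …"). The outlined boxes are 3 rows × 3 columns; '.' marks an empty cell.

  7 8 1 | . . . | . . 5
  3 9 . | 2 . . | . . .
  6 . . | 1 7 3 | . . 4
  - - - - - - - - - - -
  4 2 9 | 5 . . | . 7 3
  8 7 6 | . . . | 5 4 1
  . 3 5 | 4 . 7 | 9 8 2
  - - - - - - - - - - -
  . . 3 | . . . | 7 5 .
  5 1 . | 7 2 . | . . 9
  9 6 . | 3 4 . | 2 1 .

Step 1. [r7c4∈{6,8,9}] r7c4 is the only open cell in col 4 admitting 8 ⇒ r7c4=8.
Step 2. [r1c4∈{6,9}] r1c4 is the only open cell in col 4 admitting 6 ⇒ r1c4=6.
Step 3. [r8c6∈{6}] only 6 remains possible at r8c6 ⇒ r8c6=6.
Step 4. [r1c5∈{9}] r1c5 is down to just 9. So r1c5=9.
Step 5. [r8c7∈{3,4,8}] col 7 places 4 nowhere but r8c7 ⇒ r8c7=4.
Step 6. [r7c5∈{1}] r7c5 has the single candidate 1 ⇒ r7c5=1.
Step 7. [r9c9∈{8}] only 8 remains possible at r9c9. So r9c9=8.
Step 8. [r2c7∈{1,6,8}] row 2 places 1 nowhere but r2c7. So r2c7=1.
Step 9. [r2c5∈{5,8}] col 5 places 5 nowhere but r2c5. So r2c5=5.
Step 10. [r2c6∈{4,8}] row 2 places 8 nowhere but r2c6. So r2c6=8.
Step 11. [r1c8∈{2,3}] across row 1, 2 lands solely at r1c8 ⇒ r1c8=2.
Step 12. [r7c9∈{6}] only 6 remains possible at r7c9 ⇒ r7c9=6.
Step 13. [r6c5∈{6}] r6c5 has the single candidate 6, so r6c5=6.
Step 14. [r5c4∈{9}] r5c4's peers cover all but 9 ⇒ r5c4=9.
Step 15. [r4c7∈{6}] nothing but 6 survives at r4c7, so r4c7=6.
Step 16. [r5c5∈{3}] only 3 remains possible at r5c5, so r5c5=3.
Step 17. [r8c8∈{3}] nothing but 3 survives at r8c8 ⇒ r8c8=3.
Step 18. [r5c6∈{2}] r5c6's peers cover all but 2 ⇒ r5c6=2.
Step 19. [r3c8∈{9}] r3c8 has the single candidate 9. So r3c8=9.
Step 20. [r7c6∈{9}] r7c6 is down to just 9 ⇒ r7c6=9.
Step 21. [r1c7∈{3}] only 3 remains possible at r1c7, so r1c7=3.
Step 22. [r6c1∈{1}] nothing but 1 survives at r6c1 ⇒ r6c1=1.
Step 23. [r4c6∈{1}] r4c6 has the single candidate 1, so r4c6=1.
Step 24. [r3c2∈{5}] r3c2's peers cover all but 5 ⇒ r3c2=5.
Step 25. [r1c6∈{4}] r1c6 has the single candidate 4. So r1c6=4.
Step 26. [r3c7∈{8}] nothing but 8 survives at r3c7 ⇒ r3c7=8.
Step 27. [r9c3∈{7}] r9c3's peers cover all but 7 ⇒ r9c3=7.
Step 28. [r2c3∈{4}] nothing but 4 survives at r2c3, so r2c3=4.
Step 29. [r9c6∈{5}] only 5 remains possible at r9c6 ⇒ r9c6=5.
Step 30. [r7c1∈{2}] r7c1's peers cover all but 2. So r7c1=2.
Step 31. [r7c2∈{4}] r7c2's peers cover all but 4. So r7c2=4.
Step 32. [r2c8∈{6}] nothing but 6 survives at r2c8, so r2c8=6.
Step 33. [r2c9∈{7}] r2c9 is down to just 7, so r2c9=7.
Step 34. [r4c5∈{8}] nothing but 8 survives at r4c5. So r4c5=8.
Step 35. [r8c3∈{8}] only 8 remains possible at r8c3, so r8c3=8.
Step 36. [r3c3∈{2}] r3c3 is down to just 2, so r3c3=2.

Answer: 7 8 1 6 9 4 3 2 5 / 3 9 4 2 5 8 1 6 7 / 6 5 2 1 7 3 8 9 4 / 4 2 9 5 8 1 6 7 3 / 8 7 6 9 3 2 5 4 1 / 1 3 5 4 6 7 9 8 2 / 2 4 3 8 1 9 7 5 6 / 5 1 8 7 2 6 4 3 9 / 9 6 7 3 4 5 2 1 8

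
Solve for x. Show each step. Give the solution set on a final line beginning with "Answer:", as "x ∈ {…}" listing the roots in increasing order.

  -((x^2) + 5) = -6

Step 1. [-((x^2) + 5) = -6] leading − — multiply by −1. So neg: (x^2) + 5 = 6.
Step 2. [(x^2) + 5 = 6] 5 comes off first (subtract 5) ⇒ sub: x^2 = 1.
Step 3. [x^2 = 1] √ both sides: 1 ≥ 0 gives two branches, so sqrt: x = 1 or -1.

Answer: x ∈ {-1, 1}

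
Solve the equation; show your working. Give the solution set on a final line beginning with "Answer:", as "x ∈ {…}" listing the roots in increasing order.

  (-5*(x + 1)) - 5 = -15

Step 1. [(-5*(x + 1)) - 5 = -15] 5 comes off first (add 5), so sub: -5*(x + 1) = -10.
Step 2. [-5*(x + 1) = -10] divide by the outer -5. So div: x + 1 = 2.
Step 3. [x + 1 = 2] subtract 1: x sits inside (… + 1). So sub: x = 1.

Answer: x ∈ {1}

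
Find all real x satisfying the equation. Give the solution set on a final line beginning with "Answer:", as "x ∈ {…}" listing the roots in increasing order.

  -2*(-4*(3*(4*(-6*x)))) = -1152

Step 1. [-2*(-4*(3*(4*(-6*x)))) = -1152] -2·(inner) — divide through by -2. So div: -4*(3*(4*(-6*x))) = 576.
Step 2. [-4*(3*(4*(-6*x))) = 576] -4·(inner) — divide through by -4, so div: 3*(4*(-6*x)) = -144.
Step 3. [3*(4*(-6*x)) = -144] leading coefficient 3: divide by 3. So div: 4*(-6*x) = -48.
Step 4. [4*(-6*x) = -48] divide by the outer 4 ⇒ div: -6*x = -12.
Step 5. [-6*x = -12] leading coefficient -6: divide by -6. So div: x = 2.

Answer: x ∈ {2}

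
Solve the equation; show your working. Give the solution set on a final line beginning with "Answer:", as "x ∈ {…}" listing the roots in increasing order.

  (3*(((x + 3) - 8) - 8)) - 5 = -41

Step 1. [(3*(((x + 3) - 8) - 8)) - 5 = -41] the outer -5 inverts by adding 5, so sub: 3*(((x + 3) - 8) - 8) = -36.
Step 2. [3*(((x + 3) - 8) - 8) = -36] LHS = 3·(…); ÷3 both sides. So div: ((x + 3) - 8) - 8 = -12.
Step 3. [((x + 3) - 8) - 8 = -12] peel the -8: add 8 from each side, so sub: (x + 3) - 8 = -4.
Step 4. [(x + 3) - 8 = -4] 8 comes off first (add 8). So sub: x + 3 = 4.
Step 5. [x + 3 = 4] 3 comes off first (subtract 3), so sub: x = 1.

Answer: x ∈ {1}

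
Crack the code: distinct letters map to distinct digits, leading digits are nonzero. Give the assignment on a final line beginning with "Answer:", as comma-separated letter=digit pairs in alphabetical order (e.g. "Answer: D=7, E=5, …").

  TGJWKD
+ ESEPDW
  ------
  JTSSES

Step 1. [col 1: D + W ≡ S (mod 10)] several values work for D in column 1 (D + W ≡ S (mod 10), carry-in 0); try D=8, so D=8.
Step 2. [col 1: D + W ≡ S (mod 10)] several values work for W in column 1 (D + W ≡ S (mod 10), carry-in 0); try W=3 ⇒ W=3.
Step 3. [col 1: D + W ≡ S (mod 10)] column 1: given D=8, W=3, carry-in 0, and digits 3,8 already taken and all letters distinct, D+W≡S (mod 10) forces S=1 ⇒ S=1.
Step 4. [col 2: K + D ≡ E (mod 10)] several values work for E in column 2 (K + D ≡ E (mod 10), carry-in 1); try E=4, so E=4.
Step 5. [col 2: K + D ≡ E (mod 10)] in column 2 we have K+D≡E with carry-in 1; given D=8, E=4 and digits 1,3,4,8 already taken and all letters distinct, that pins K to 5 ⇒ K=5.
Step 6. [col 3: W + P ≡ S (mod 10)] in column 3 we have W+P≡S with carry-in 1; given W=3, S=1 and digits 1,3,4,5,8 already taken and all letters distinct, that pins P to 7. So P=7.
Step 7. [col 4: J + E ≡ S (mod 10)] column 4: given E=4, S=1, carry-in 1, and digits 1,3,4,5,7,8 already taken and all letters distinct, J+E≡S (mod 10) forces J=6. So J=6.
Step 8. [col 5: G + S ≡ T (mod 10)] column 5 reads G+S+carry(1)=T with S=1; with digits 1,3,4,5,6,7,8 already taken and all letters distinct, the only value for T is 2. So T=2.
Step 9. [col 5: G + S ≡ T (mod 10)] in column 5 we have G+S≡T with carry-in 1; given S=1, T=2 and digits 1,2,3,4,5,6,7,8 already taken and all letters distinct, that pins G to 0, so G=0.

Answer: D=8, E=4, G=0, J=6, K=5, P=7, S=1, T=2, W=3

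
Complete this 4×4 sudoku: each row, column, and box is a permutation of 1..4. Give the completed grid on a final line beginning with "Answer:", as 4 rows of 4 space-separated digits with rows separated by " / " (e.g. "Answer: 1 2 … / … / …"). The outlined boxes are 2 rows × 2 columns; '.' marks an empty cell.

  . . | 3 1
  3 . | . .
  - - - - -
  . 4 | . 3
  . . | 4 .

Step 1. [r4c4∈{2}] nothing but 2 survives at r4c4, so r4c4=2.
Step 2. [r3c1∈{1,2}] in row 3, 2 fits only at r3c1, so r3c1=2.
Step 3. [r2c2∈{1,2}] r2c2 is the only open cell in row 2 admitting 1, so r2c2=1.
Step 4. [r1c2∈{2}] nothing but 2 survives at r1c2 ⇒ r1c2=2.
Step 5. [r4c1∈{1}] r4c1's peers cover all but 1. So r4c1=1.
Step 6. [r3c3∈{1}] only 1 remains possible at r3c3. So r3c3=1.
Step 7. [r2c4∈{4}] nothing but 4 survives at r2c4 ⇒ r2c4=4.
Step 8. [r4c2∈{3}] r4c2 has the single candidate 3, so r4c2=3.
Step 9. [r2c3∈{2}] r2c3 is down to just 2 ⇒ r2c3=2.
Step 10. [r1c1∈{4}] r1c1 has the single candidate 4 ⇒ r1c1=4.

Answer: 4 2 3 1 / 3 1 2 4 / 2 4 1 3 / 1 3 4 2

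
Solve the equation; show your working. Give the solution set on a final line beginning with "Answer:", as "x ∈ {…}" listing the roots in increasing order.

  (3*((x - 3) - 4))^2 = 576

Step 1. [(3*((x - 3) - 4))^2 = 576] LHS squared, RHS 576 ≥ 0: apply √ (±). So sqrt: 3*((x - 3) - 4) = 24 or -24.
Step 2. [3*((x - 3) - 4) = 24 or -24] 3·(inner) — divide through by 3 ⇒ div: (x - 3) - 4 = 8 or -8.
Step 3. [(x - 3) - 4 = 8 or -8] peel the -4: add 4 from each side, so sub: x - 3 = 12 or -4.
Step 4. [x - 3 = 12 or -4] add 3: x sits inside (… - 3). So sub: x = 15 or -1.

Answer: x ∈ {-1, 15}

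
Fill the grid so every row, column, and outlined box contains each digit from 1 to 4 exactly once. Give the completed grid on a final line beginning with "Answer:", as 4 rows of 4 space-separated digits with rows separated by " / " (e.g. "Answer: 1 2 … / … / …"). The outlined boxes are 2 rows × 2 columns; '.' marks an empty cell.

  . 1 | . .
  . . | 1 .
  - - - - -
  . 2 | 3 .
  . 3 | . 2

Step 1. [r2c1∈{2,3,4}] in row 2, 2 fits only at r2c1. So r2c1=2.
Step 2. [r4c3∈{4}] r4c3 has the single candidate 4 ⇒ r4c3=4.
Step 3. [r1c1∈{3,4}] in col 1, 3 fits only at r1c1, so r1c1=3.
Step 4. [r3c1∈{1,4}] row 3 places 4 nowhere but r3c1. So r3c1=4.
Step 5. [r2c4∈{3,4}] in row 2, 3 fits only at r2c4. So r2c4=3.
Step 6. [r2c2∈{4}] r2c2 is down to just 4 ⇒ r2c2=4.
Step 7. [r3c4∈{1}] r3c4 has the single candidate 1. So r3c4=1.
Step 8. [r4c1∈{1}] r4c1 has the single candidate 1 ⇒ r4c1=1.
Step 9. [r1c3∈{2}] nothing but 2 survives at r1c3. So r1c3=2.
Step 10. [r1c4∈{4}] r1c4's peers cover all but 4. So r1c4=4.

Answer: 3 1 2 4 / 2 4 1 3 / 4 2 3 1 / 1 3 4 2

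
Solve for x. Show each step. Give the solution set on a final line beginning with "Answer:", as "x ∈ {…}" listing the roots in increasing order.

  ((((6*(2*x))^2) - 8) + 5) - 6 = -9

Step 1. [((((6*(2*x))^2) - 8) + 5) - 6 = -9] peel the -6: add 6 from each side, so sub: (((6*(2*x))^2) - 8) + 5 = -3.
Step 2. [(((6*(2*x))^2) - 8) + 5 = -3] 5 comes off first (subtract 5) ⇒ sub: ((6*(2*x))^2) - 8 = -8.
Step 3. [((6*(2*x))^2) - 8 = -8] -8 is outermost — add 8 both sides ⇒ sub: (6*(2*x))^2 = 0.
Step 4. [(6*(2*x))^2 = 0] 0 ≥ 0, LHS is (·)² — take ±√ ⇒ sqrt: 6*(2*x) = 0.
Step 5. [6*(2*x) = 0] divide by the outer 6 ⇒ div: 2*x = 0.
Step 6. [2*x = 0] LHS = 2·(…); ÷2 both sides ⇒ div: x = 0.

Answer: x ∈ {0}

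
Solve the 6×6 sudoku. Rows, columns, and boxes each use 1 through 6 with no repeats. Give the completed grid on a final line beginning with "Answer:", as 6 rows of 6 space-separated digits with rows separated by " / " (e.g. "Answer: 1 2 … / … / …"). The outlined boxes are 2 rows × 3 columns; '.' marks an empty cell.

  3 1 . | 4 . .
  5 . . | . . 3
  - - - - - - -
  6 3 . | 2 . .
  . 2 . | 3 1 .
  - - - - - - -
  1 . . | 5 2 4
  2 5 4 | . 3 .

Step 1. [r2c5∈{6}] r2c5's peers cover all but 6 ⇒ r2c5=6.
Step 2. [r3c6∈{5}] r3c6 has the single candidate 5 ⇒ r3c6=5.
Step 3. [r6c4∈{1,6}] col 4 places 6 nowhere but r6c4. So r6c4=6.
Step 4. [r1c3∈{2,6}] row 1 places 6 nowhere but r1c3 ⇒ r1c3=6.
Step 5. [r1c6∈{2}] nothing but 2 survives at r1c6, so r1c6=2.
Step 6. [r4c3∈{5}] only 5 remains possible at r4c3 ⇒ r4c3=5.
Step 7. [r1c5∈{5}] r1c5 is down to just 5. So r1c5=5.
Step 8. [r5c2∈{6}] r5c2's peers cover all but 6 ⇒ r5c2=6.
Step 9. [r4c6∈{6}] r4c6 is down to just 6. So r4c6=6.
Step 10. [r4c1∈{4}] r4c1 is down to just 4. So r4c1=4.
Step 11. [r2c2∈{4}] r2c2's peers cover all but 4 ⇒ r2c2=4.
Step 12. [r3c3∈{1}] only 1 remains possible at r3c3, so r3c3=1.
Step 13. [r5c3∈{3}] r5c3 is down to just 3. So r5c3=3.
Step 14. [r6c6∈{1}] r6c6 is down to just 1, so r6c6=1.
Step 15. [r3c5∈{4}] r3c5 is down to just 4, so r3c5=4.
Step 16. [r2c3∈{2}] r2c3 has the single candidate 2 ⇒ r2c3=2.
Step 17. [r2c4∈{1}] nothing but 1 survives at r2c4. So r2c4=1.

Answer: 3 1 6 4 5 2 / 5 4 2 1 6 3 / 6 3 1 2 4 5 / 4 2 5 3 1 6 / 1 6 3 5 2 4 / 2 5 4 6 3 1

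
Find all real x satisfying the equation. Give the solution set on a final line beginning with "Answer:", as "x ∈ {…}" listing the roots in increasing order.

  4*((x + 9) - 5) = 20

Step 1. [4*((x + 9) - 5) = 20] 4·(inner) — divide through by 4. So div: (x + 9) - 5 = 5.
Step 2. [(x + 9) - 5 = 5] 5 comes off first (add 5), so sub: x + 9 = 10.
Step 3. [x + 9 = 10] the outer +9 inverts by subtracting 9 ⇒ sub: x = 1.

Answer: x ∈ {1}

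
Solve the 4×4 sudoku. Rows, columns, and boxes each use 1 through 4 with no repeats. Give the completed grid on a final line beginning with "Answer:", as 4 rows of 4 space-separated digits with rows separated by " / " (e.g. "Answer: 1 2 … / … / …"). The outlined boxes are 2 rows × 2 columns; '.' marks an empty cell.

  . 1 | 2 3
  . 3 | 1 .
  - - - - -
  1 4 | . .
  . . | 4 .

Step 1. [r2c1∈{2,4}] row 2 places 2 nowhere but r2c1. So r2c1=2.
Step 2. [r3c4∈{2}] r3c4 is down to just 2 ⇒ r3c4=2.
Step 3. [r1c1∈{4}] r1c1 is down to just 4 ⇒ r1c1=4.
Step 4. [r4c4∈{1}] nothing but 1 survives at r4c4 ⇒ r4c4=1.
Step 5. [r4c1∈{3}] nothing but 3 survives at r4c1. So r4c1=3.
Step 6. [r3c3∈{3}] nothing but 3 survives at r3c3 ⇒ r3c3=3.
Step 7. [r4c2∈{2}] r4c2 is down to just 2 ⇒ r4c2=2.
Step 8. [r2c4∈{4}] r2c4 has the single candidate 4, so r2c4=4.

Answer: 4 1 2 3 / 2 3 1 4 / 1 4 3 2 / 3 2 4 1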